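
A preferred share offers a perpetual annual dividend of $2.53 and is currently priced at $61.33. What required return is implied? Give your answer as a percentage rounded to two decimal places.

4.13%

P = C/r ⇒ r = C/P = $2.53/$61.33 = 0.041252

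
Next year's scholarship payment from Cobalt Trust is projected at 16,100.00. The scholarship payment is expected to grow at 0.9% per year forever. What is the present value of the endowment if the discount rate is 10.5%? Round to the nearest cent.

Growing perpetuity: P = D₁ / (r − g) = 16,100.0000 / (0.105 − 0.009) = 167,708.33

167708.33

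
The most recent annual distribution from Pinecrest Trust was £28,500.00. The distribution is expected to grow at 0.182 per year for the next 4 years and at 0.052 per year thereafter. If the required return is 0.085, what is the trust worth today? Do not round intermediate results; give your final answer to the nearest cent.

£1421529.67

D_1 = 33687.00000
D_2 = 39818.03400
D_3 = 47064.91619
D_4 = 55630.73093
Terminal value at year 4: TV = D_4×(1+g_2)/(r−g_2) = 58523.52894/0.033 = 1773440.27099
P_0 = D_1/(1+r)^1 + D_2/(1+r)^2 + D_3/(1+r)^3 + D_4/(1+r)^4 + TV/(1+r)^4
    = 31047.92627 + 33823.63949 + 36847.50404 + 40141.70486 + 1279668.89423 = 1421529.66889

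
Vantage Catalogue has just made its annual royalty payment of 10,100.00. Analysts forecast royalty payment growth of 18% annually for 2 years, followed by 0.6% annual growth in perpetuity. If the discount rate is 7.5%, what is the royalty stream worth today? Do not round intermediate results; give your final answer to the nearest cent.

D_1 = 11918.00000
D_2 = 14063.24000
Terminal value at year 2: TV = D_2×(1+g_2)/(r−g_2) = 14147.61944/0.069 = 205037.96290
P_0 = D_1/(1+r)^1 + D_2/(1+r)^2 + TV/(1+r)^2
    = 11086.51163 + 12169.38021 + 177426.03604 = 200681.92787

200681.93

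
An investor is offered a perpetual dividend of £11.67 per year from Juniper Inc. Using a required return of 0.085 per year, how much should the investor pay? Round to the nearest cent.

£137.29

Level perpetuity: PV = C / r = £11.67 / 0.085 = £137.29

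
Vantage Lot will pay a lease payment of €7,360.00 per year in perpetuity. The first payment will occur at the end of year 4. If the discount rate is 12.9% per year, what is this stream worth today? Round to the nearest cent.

€39646.63

Value at end of year 3: C / r = €7,360.00 / 0.129 = €57,054.2636
Discount to today: PV = €57,054.2636 / (1 + 0.129)^3 = €57,054.2636 / 1.439070 = €39,646.63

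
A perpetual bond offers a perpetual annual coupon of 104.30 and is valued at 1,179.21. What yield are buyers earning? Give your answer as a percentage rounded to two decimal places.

P = C/r ⇒ r = C/P = 104.30/1,179.21 = 0.088449

8.84%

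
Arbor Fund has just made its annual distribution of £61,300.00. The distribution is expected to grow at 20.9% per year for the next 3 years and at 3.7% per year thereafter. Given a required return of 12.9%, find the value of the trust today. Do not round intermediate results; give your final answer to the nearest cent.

£1059708.39

D_1 = 74111.70000
D_2 = 89601.04530
D_3 = 108327.66377
Terminal value at year 3: TV = D_3×(1+g_2)/(r−g_2) = 112335.78733/0.092 = 1221041.16660
P_0 = D_1/(1+r)^1 + D_2/(1+r)^2 + D_3/(1+r)^3 + TV/(1+r)^3
    = 65643.66696 + 70295.12255 + 75276.17640 + 848493.42317 = 1059708.38908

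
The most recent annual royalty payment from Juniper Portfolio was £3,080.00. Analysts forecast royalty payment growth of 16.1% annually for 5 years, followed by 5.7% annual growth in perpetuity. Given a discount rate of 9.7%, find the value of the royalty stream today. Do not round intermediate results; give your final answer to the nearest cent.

£126381.55

D_1 = 3575.88000
D_2 = 4151.59668
D_3 = 4820.00375
D_4 = 5596.02435
D_5 = 6496.98427
Terminal value at year 5: TV = D_5×(1+g_2)/(r−g_2) = 6867.31237/0.04 = 171682.80930
P_0 = D_1/(1+r)^1 + D_2/(1+r)^2 + D_3/(1+r)^3 + D_4/(1+r)^4 + D_5/(1+r)^5 + TV/(1+r)^5
    = 3259.69006 + 3449.86341 + 3651.13165 + 3864.14207 + 4089.57971 + 108067.14381 = 126381.55071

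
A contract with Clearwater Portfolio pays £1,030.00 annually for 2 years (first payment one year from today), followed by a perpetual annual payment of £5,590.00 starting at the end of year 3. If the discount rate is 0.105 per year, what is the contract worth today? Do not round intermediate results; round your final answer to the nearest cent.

£45376.83

PV of 2-year annuity: £1,030.00 × [1 − (1+0.105)^−2] / 0.105 = 1775.68027
Perpetuity value at year 2: £5,590.00 / 0.105 = 53238.09524
PV of perpetuity: 53238.09524 / (1+0.105)^2 = 43601.15087
Total PV = 1775.68027 + 43601.15087 = 45376.83114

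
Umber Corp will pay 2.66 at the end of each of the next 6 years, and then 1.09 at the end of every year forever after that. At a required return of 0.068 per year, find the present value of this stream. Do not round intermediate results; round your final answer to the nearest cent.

PV of 6-year annuity: 2.66 × [1 − (1+0.068)^−6] / 0.068 = 12.75766
Perpetuity value at year 6: 1.09 / 0.068 = 16.02941
PV of perpetuity: 16.02941 / (1+0.068)^6 = 10.80165
Total PV = 12.75766 + 10.80165 = 23.55931

23.56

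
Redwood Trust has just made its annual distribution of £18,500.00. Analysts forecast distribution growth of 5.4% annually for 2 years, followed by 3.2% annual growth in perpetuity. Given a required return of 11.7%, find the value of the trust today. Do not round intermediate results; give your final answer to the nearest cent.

£233918.17

D_1 = 19499.00000
D_2 = 20551.94600
Terminal value at year 2: TV = D_2×(1+g_2)/(r−g_2) = 21209.60827/0.085 = 249524.80320
P_0 = D_1/(1+r)^1 + D_2/(1+r)^2 + TV/(1+r)^2
    = 17456.58013 + 16472.01025 + 199989.58330 = 233918.17368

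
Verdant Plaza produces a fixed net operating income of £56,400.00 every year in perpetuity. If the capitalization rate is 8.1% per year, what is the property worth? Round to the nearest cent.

£696296.30

Level perpetuity: PV = C / r = £56,400.00 / 0.081 = £696,296.30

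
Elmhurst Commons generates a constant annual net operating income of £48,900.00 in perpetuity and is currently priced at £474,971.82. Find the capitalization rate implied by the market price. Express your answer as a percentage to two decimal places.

10.30%

P = C/r ⇒ r = C/P = £48,900.00/£474,971.82 = 0.102953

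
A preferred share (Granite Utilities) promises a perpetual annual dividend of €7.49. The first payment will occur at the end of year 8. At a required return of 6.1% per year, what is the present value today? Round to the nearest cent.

Value at end of year 7: C / r = €7.49 / 0.061 = €122.7869
Discount to today: PV = €122.7869 / (1 + 0.061)^7 = €122.7869 / 1.513588 = €81.12

€81.12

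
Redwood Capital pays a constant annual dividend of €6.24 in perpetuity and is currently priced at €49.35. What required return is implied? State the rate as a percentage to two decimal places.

P = C/r ⇒ r = C/P = €6.24/€49.35 = 0.126444

12.64%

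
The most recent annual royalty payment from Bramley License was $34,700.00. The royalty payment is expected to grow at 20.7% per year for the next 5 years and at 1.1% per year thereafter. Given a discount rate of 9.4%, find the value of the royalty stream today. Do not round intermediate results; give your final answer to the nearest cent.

D_1 = 41882.90000
D_2 = 50552.66030
D_3 = 61017.06098
D_4 = 73647.59261
D_5 = 88892.64427
Terminal value at year 5: TV = D_5×(1+g_2)/(r−g_2) = 89870.46336/0.083 = 1082776.66701
P_0 = D_1/(1+r)^1 + D_2/(1+r)^2 + D_3/(1+r)^3 + D_4/(1+r)^4 + D_5/(1+r)^5 + TV/(1+r)^5
    = 38284.18647 + 42238.58599 + 46601.43811 + 51414.93217 + 56725.61529 + 690959.00072 = 926223.75875

$926223.76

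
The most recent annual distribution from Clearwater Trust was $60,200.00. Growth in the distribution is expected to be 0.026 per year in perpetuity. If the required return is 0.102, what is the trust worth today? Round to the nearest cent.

D₁ = D₀ × (1 + g) = $60,200.00 × 1.026 = $61,765.2000
Growing perpetuity: P = D₁ / (r − g) = $61,765.2000 / (0.102 − 0.026) = $812,700.00

$812700.00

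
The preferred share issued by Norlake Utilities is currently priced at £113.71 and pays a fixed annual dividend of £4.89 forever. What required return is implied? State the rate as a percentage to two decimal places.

P = C/r ⇒ r = C/P = £4.89/£113.71 = 0.043004

4.30%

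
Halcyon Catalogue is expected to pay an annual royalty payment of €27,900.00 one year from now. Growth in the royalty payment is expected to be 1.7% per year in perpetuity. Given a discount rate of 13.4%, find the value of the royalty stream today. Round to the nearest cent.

Growing perpetuity: P = D₁ / (r − g) = €27,900.0000 / (0.134 − 0.017) = €238,461.54

€238461.54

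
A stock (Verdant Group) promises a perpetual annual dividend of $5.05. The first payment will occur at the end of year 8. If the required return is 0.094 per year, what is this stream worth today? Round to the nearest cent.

Value at end of year 7: C / r = $5.05 / 0.094 = $53.7234
Discount to today: PV = $53.7234 / (1 + 0.094)^7 = $53.7234 / 1.875518 = $28.64

$28.64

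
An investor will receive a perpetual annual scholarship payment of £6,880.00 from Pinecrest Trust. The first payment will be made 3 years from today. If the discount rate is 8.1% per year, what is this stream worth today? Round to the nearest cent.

Value at end of year 2: C / r = £6,880.00 / 0.081 = £84,938.2716
Discount to today: PV = £84,938.2716 / (1 + 0.081)^2 = £84,938.2716 / 1.168561 = £72,686.21

£72686.21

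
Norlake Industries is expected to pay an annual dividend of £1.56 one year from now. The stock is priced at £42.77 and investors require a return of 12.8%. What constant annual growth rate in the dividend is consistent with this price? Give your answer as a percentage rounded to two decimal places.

P = D₁/(r−g) ⇒ g = r − D₁/P = 0.128 − £1.56/£42.77 = 0.091526

9.15%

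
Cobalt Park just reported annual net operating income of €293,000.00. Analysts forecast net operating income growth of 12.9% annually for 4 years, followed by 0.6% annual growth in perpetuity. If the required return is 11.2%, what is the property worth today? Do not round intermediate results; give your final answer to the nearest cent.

€4172203.36

D_1 = 330797.00000
D_2 = 373469.81300
D_3 = 421647.41888
D_4 = 476039.93591
Terminal value at year 4: TV = D_4×(1+g_2)/(r−g_2) = 478896.17553/0.106 = 4517888.44837
P_0 = D_1/(1+r)^1 + D_2/(1+r)^2 + D_3/(1+r)^3 + D_4/(1+r)^4 + TV/(1+r)^4
    = 297479.31655 + 302027.11185 + 306644.43281 + 311332.34230 + 2954720.15431 = 4172203.35782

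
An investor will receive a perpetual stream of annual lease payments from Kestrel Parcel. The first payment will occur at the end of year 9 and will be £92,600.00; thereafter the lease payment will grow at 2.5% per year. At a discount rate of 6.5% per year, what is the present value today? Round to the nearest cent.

£1398795.20

Value at end of year 8: C₁ / (r − g) = £92,600.00 / (0.065 − 0.025) = £2,315,000.0000
Discount to today: PV = £2,315,000.0000 / (1 + 0.065)^8 = £2,315,000.0000 / 1.654996 = £1,398,795.20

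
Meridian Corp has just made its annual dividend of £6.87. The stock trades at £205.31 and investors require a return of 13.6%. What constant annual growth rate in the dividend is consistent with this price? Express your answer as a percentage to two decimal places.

P = D₀(1+g)/(r−g) ⇒ P(r−g) = D₀(1+g) ⇒ g(P+D₀) = P·r − D₀
g = (P·r − D₀)/(P + D₀) = (£205.31×0.136 − £6.87) / (£205.31 + £6.87) = 0.099218

9.92%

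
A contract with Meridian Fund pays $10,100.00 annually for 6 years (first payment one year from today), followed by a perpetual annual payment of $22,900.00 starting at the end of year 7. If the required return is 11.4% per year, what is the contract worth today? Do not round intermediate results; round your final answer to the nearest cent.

$147344.61

PV of 6-year annuity: $10,100.00 × [1 − (1+0.114)^−6] / 0.114 = 42240.55279
Perpetuity value at year 6: $22,900.00 / 0.114 = 200877.19298
PV of perpetuity: 200877.19298 / (1+0.114)^6 = 105104.05843
Total PV = 42240.55279 + 105104.05843 = 147344.61123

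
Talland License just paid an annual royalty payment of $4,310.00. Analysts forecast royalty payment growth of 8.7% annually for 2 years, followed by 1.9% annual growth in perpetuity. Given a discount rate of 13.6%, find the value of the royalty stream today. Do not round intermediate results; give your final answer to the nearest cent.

$42439.39

D_1 = 4684.97000
D_2 = 5092.56239
Terminal value at year 2: TV = D_2×(1+g_2)/(r−g_2) = 5189.32108/0.117 = 44353.17158
P_0 = D_1/(1+r)^1 + D_2/(1+r)^2 + TV/(1+r)^2
    = 4124.09331 + 3946.20548 + 34369.08877 = 42439.38756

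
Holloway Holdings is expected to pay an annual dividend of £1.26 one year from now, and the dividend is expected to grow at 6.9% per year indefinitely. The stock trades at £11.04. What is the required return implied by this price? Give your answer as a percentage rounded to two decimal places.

P = D₁/(r − g) ⇒ r = D₁/P + g = £1.2600/£11.04 + 0.069 = 0.114130 + 0.069 = 0.183130

18.31%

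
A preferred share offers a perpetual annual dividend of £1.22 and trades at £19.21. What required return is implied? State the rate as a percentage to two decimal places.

P = C/r ⇒ r = C/P = £1.22/£19.21 = 0.063509

6.35%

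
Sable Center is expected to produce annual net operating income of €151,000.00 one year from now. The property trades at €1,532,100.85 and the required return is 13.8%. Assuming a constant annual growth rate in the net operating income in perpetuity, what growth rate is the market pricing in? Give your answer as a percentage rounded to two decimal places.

P = D₁/(r−g) ⇒ g = r − D₁/P = 0.138 − €151,000.00/€1,532,100.85 = 0.039443

3.94%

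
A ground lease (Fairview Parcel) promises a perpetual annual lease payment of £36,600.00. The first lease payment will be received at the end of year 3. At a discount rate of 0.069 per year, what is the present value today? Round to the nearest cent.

Value at end of year 2: C / r = £36,600.00 / 0.069 = £530,434.7826
Discount to today: PV = £530,434.7826 / (1 + 0.069)^2 = £530,434.7826 / 1.142761 = £464,169.48

£464169.48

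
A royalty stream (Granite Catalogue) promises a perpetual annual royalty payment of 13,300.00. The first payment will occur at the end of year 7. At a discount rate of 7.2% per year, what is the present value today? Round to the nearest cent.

Value at end of year 6: C / r = 13,300.00 / 0.072 = 184,722.2222
Discount to today: PV = 184,722.2222 / (1 + 0.072)^6 = 184,722.2222 / 1.517640 = 121,716.77

121716.77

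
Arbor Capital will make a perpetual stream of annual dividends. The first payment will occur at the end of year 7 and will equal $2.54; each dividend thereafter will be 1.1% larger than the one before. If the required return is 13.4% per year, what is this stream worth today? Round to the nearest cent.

Value at end of year 6: C₁ / (r − g) = $2.54 / (0.134 − 0.011) = $20.6504
Discount to today: PV = $20.6504 / (1 + 0.134)^6 = $20.6504 / 2.126563 = $9.71

$9.71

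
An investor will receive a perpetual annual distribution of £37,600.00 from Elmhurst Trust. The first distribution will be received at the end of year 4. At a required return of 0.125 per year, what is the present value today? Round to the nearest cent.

Value at end of year 3: C / r = £37,600.00 / 0.125 = £300,800.0000
Discount to today: PV = £300,800.0000 / (1 + 0.125)^3 = £300,800.0000 / 1.423828 = £211,261.45

£211261.45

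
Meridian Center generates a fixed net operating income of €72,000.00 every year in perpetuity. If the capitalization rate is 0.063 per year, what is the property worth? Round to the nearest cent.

Level perpetuity: PV = C / r = €72,000.00 / 0.063 = €1,142,857.14

€1142857.14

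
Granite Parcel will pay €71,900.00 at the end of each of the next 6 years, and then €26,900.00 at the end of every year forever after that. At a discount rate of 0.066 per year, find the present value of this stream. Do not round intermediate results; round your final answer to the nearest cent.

€624744.57

PV of 6-year annuity: €71,900.00 × [1 − (1+0.066)^−6] / 0.066 = 346987.50591
Perpetuity value at year 6: €26,900.00 / 0.066 = 407575.75758
PV of perpetuity: 407575.75758 / (1+0.066)^6 = 277757.06621
Total PV = 346987.50591 + 277757.06621 = 624744.57213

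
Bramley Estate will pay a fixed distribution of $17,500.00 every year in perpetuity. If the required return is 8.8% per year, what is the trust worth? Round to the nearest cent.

Level perpetuity: PV = C / r = $17,500.00 / 0.088 = $198,863.64

$198863.64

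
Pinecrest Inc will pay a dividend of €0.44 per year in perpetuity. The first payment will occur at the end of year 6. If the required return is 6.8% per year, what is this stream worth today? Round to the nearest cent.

€4.66

Value at end of year 5: C / r = €0.44 / 0.068 = €6.4706
Discount to today: PV = €6.4706 / (1 + 0.068)^5 = €6.4706 / 1.389493 = €4.66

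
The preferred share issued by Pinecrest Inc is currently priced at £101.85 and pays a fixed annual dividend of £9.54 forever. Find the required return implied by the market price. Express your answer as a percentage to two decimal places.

P = C/r ⇒ r = C/P = £9.54/£101.85 = 0.093667

9.37%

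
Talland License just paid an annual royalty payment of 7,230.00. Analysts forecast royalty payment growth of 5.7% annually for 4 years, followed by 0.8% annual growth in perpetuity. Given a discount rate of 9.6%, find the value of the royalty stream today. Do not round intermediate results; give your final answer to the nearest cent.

98080.23

D_1 = 7642.11000
D_2 = 8077.71027
D_3 = 8538.13976
D_4 = 9024.81372
Terminal value at year 4: TV = D_4×(1+g_2)/(r−g_2) = 9097.01223/0.088 = 103375.13899
P_0 = D_1/(1+r)^1 + D_2/(1+r)^2 + D_3/(1+r)^3 + D_4/(1+r)^4 + TV/(1+r)^4
    = 6972.72810 + 6724.61095 + 6485.32279 + 6254.54944 + 71643.02088 = 98080.23216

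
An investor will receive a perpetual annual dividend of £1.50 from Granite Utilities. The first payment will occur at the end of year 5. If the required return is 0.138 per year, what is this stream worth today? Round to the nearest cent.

£6.48

Value at end of year 4: C / r = £1.50 / 0.138 = £10.8696
Discount to today: PV = £10.8696 / (1 + 0.138)^4 = £10.8696 / 1.677139 = £6.48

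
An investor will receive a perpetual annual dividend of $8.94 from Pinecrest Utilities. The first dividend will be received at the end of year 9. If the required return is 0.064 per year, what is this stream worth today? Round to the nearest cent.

Value at end of year 8: C / r = $8.94 / 0.064 = $139.6875
Discount to today: PV = $139.6875 / (1 + 0.064)^8 = $139.6875 / 1.642605 = $85.04

$85.04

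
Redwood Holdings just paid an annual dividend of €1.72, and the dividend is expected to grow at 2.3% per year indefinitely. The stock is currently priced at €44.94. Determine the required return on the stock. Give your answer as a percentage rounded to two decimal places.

D₁ = €1.72 × 1.023 = €1.7596
P = D₁/(r − g) ⇒ r = D₁/P + g = €1.7596/€44.94 + 0.023 = 0.039154 + 0.023 = 0.062154

6.22%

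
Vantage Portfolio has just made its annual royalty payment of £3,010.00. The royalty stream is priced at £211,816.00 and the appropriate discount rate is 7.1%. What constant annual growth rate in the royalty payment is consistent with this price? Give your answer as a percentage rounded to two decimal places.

P = D₀(1+g)/(r−g) ⇒ P(r−g) = D₀(1+g) ⇒ g(P+D₀) = P·r − D₀
g = (P·r − D₀)/(P + D₀) = (£211,816.00×0.071 − £3,010.00) / (£211,816.00 + £3,010.00) = 0.055994

5.60%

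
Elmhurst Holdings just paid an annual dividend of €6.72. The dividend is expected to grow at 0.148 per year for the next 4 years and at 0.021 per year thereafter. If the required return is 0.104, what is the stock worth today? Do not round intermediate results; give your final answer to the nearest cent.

€126.32

D_1 = 7.71456
D_2 = 8.85631
D_3 = 10.16705
D_4 = 11.67177
Terminal value at year 4: TV = D_4×(1+g_2)/(r−g_2) = 11.91688/0.083 = 143.57687
P_0 = D_1/(1+r)^1 + D_2/(1+r)^2 + D_3/(1+r)^3 + D_4/(1+r)^4 + TV/(1+r)^4
    = 6.98783 + 7.26633 + 7.55593 + 7.85707 + 96.65141 = 126.31855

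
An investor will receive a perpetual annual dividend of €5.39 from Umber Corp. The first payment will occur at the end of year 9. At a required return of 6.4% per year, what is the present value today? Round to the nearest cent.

€51.27

Value at end of year 8: C / r = €5.39 / 0.064 = €84.2188
Discount to today: PV = €84.2188 / (1 + 0.064)^8 = €84.2188 / 1.642605 = €51.27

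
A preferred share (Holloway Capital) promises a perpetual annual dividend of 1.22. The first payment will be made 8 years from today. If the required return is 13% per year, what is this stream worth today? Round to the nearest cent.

Value at end of year 7: C / r = 1.22 / 0.13 = 9.3846
Discount to today: PV = 9.3846 / (1 + 0.13)^7 = 9.3846 / 2.352605 = 3.99

3.99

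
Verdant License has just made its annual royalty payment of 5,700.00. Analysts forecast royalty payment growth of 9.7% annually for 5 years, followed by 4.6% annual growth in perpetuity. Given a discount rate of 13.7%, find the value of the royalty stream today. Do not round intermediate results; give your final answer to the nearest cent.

D_1 = 6252.90000
D_2 = 6859.43130
D_3 = 7524.79614
D_4 = 8254.70136
D_5 = 9055.40739
Terminal value at year 5: TV = D_5×(1+g_2)/(r−g_2) = 9471.95613/0.091 = 104087.43004
P_0 = D_1/(1+r)^1 + D_2/(1+r)^2 + D_3/(1+r)^3 + D_4/(1+r)^4 + D_5/(1+r)^5 + TV/(1+r)^5
    = 5499.47230 + 5305.99922 + 5119.33258 + 4939.23293 + 4765.46923 + 54776.71230 = 80406.21855

80406.22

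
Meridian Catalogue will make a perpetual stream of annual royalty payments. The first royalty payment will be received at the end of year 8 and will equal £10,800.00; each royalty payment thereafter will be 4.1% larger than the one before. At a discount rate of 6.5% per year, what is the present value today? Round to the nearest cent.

Value at end of year 7: C₁ / (r − g) = £10,800.00 / (0.065 − 0.041) = £450,000.0000
Discount to today: PV = £450,000.0000 / (1 + 0.065)^7 = £450,000.0000 / 1.553987 = £289,577.80

£289577.80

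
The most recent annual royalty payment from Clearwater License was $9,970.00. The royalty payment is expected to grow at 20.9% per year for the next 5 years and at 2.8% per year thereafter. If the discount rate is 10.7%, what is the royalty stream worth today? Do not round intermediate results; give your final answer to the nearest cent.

$267027.25

D_1 = 12053.73000
D_2 = 14572.95957
D_3 = 17618.70812
D_4 = 21301.01812
D_5 = 25752.93090
Terminal value at year 5: TV = D_5×(1+g_2)/(r−g_2) = 26474.01297/0.079 = 335114.08822
P_0 = D_1/(1+r)^1 + D_2/(1+r)^2 + D_3/(1+r)^3 + D_4/(1+r)^4 + D_5/(1+r)^5 + TV/(1+r)^5
    = 10888.64499 + 11891.93477 + 12987.66860 + 14184.36435 + 15491.32475 + 201583.31443 = 267027.25187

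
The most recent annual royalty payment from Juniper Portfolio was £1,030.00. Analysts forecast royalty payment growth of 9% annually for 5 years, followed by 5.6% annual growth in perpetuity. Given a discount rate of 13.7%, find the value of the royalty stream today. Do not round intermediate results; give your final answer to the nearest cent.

£15418.39

D_1 = 1122.70000
D_2 = 1223.74300
D_3 = 1333.87987
D_4 = 1453.92906
D_5 = 1584.78267
Terminal value at year 5: TV = D_5×(1+g_2)/(r−g_2) = 1673.53050/0.081 = 20660.87041
P_0 = D_1/(1+r)^1 + D_2/(1+r)^2 + D_3/(1+r)^3 + D_4/(1+r)^4 + D_5/(1+r)^5 + TV/(1+r)^5
    = 987.42304 + 946.60608 + 907.47637 + 869.96415 + 834.00257 + 10872.92245 = 15418.39467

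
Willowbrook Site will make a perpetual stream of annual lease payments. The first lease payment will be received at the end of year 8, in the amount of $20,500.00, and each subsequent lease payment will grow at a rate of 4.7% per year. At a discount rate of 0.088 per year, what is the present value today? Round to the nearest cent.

$277056.11

Value at end of year 7: C₁ / (r − g) = $20,500.00 / (0.088 − 0.047) = $500,000.0000
Discount to today: PV = $500,000.0000 / (1 + 0.088)^7 = $500,000.0000 / 1.804689 = $277,056.11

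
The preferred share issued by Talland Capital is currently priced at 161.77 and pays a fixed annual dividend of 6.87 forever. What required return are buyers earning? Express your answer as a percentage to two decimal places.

P = C/r ⇒ r = C/P = 6.87/161.77 = 0.042468

4.25%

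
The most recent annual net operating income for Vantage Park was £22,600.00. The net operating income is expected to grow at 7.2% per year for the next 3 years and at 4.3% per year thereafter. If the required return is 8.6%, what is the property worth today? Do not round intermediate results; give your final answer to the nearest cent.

D_1 = 24227.20000
D_2 = 25971.55840
D_3 = 27841.51060
Terminal value at year 3: TV = D_3×(1+g_2)/(r−g_2) = 29038.69556/0.043 = 675318.50141
P_0 = D_1/(1+r)^1 + D_2/(1+r)^2 + D_3/(1+r)^3 + TV/(1+r)^3
    = 22308.65562 + 22021.06705 + 21737.18590 + 527253.13696 = 593320.04552

£593320.05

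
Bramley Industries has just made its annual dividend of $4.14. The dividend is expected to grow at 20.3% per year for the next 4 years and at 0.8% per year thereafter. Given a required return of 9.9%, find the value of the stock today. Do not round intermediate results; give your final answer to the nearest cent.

$86.71

D_1 = 4.98042
D_2 = 5.99145
D_3 = 7.20771
D_4 = 8.67087
Terminal value at year 4: TV = D_4×(1+g_2)/(r−g_2) = 8.74024/0.091 = 96.04660
P_0 = D_1/(1+r)^1 + D_2/(1+r)^2 + D_3/(1+r)^3 + D_4/(1+r)^4 + TV/(1+r)^4
    = 4.53177 + 4.96062 + 5.43005 + 5.94391 + 65.84021 = 86.70657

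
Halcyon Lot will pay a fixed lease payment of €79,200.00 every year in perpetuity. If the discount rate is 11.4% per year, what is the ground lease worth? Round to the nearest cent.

€694736.84

Level perpetuity: PV = C / r = €79,200.00 / 0.114 = €694,736.84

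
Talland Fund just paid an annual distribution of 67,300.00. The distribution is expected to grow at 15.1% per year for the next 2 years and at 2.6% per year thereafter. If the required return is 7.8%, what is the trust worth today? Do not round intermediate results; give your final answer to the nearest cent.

1662393.80

D_1 = 77462.30000
D_2 = 89159.10730
Terminal value at year 2: TV = D_2×(1+g_2)/(r−g_2) = 91477.24409/0.052 = 1759177.77096
P_0 = D_1/(1+r)^1 + D_2/(1+r)^2 + TV/(1+r)^2
    = 71857.42115 + 76723.46173 + 1513812.91796 = 1662393.80084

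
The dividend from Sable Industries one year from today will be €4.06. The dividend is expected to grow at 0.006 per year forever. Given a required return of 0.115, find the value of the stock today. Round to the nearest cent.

€37.25

Growing perpetuity: P = D₁ / (r − g) = €4.0600 / (0.115 − 0.006) = €37.25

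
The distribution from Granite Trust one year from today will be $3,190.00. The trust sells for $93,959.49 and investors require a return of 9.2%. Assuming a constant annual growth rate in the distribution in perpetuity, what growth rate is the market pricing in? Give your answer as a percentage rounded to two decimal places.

P = D₁/(r−g) ⇒ g = r − D₁/P = 0.092 − $3,190.00/$93,959.49 = 0.058049

5.80%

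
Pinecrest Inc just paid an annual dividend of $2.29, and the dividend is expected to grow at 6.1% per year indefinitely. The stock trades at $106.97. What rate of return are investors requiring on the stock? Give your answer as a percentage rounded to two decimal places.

8.37%

D₁ = $2.29 × 1.061 = $2.4297
P = D₁/(r − g) ⇒ r = D₁/P + g = $2.4297/$106.97 + 0.061 = 0.022714 + 0.061 = 0.083714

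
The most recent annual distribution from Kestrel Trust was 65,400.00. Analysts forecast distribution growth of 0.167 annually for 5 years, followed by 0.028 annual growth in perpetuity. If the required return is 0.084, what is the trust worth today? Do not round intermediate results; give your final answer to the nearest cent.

2146399.74

D_1 = 76321.80000
D_2 = 89067.54060
D_3 = 103941.81988
D_4 = 121300.10380
D_5 = 141557.22113
Terminal value at year 5: TV = D_5×(1+g_2)/(r−g_2) = 145520.82333/0.056 = 2598586.13083
P_0 = D_1/(1+r)^1 + D_2/(1+r)^2 + D_3/(1+r)^3 + D_4/(1+r)^4 + D_5/(1+r)^5 + TV/(1+r)^5
    = 70407.56458 + 75798.54969 + 81602.31318 + 87850.46077 + 94577.01819 + 1736163.83398 = 2146399.74038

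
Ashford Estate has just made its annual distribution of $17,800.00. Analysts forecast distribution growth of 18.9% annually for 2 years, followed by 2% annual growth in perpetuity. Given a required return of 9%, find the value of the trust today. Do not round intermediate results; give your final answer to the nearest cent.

D_1 = 21164.20000
D_2 = 25164.23380
Terminal value at year 2: TV = D_2×(1+g_2)/(r−g_2) = 25667.51848/0.07 = 366678.83537
P_0 = D_1/(1+r)^1 + D_2/(1+r)^2 + TV/(1+r)^2
    = 19416.69725 + 21180.23214 + 308626.23969 = 349223.16907

$349223.17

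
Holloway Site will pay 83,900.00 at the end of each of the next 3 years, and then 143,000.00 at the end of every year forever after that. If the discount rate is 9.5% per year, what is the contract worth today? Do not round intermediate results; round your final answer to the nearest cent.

PV of 3-year annuity: 83,900.00 × [1 − (1+0.095)^−3] / 0.095 = 210497.28285
Perpetuity value at year 3: 143,000.00 / 0.095 = 1505263.15789
PV of perpetuity: 1505263.15789 / (1+0.095)^3 = 1146489.48153
Total PV = 210497.28285 + 1146489.48153 = 1356986.76438

1356986.76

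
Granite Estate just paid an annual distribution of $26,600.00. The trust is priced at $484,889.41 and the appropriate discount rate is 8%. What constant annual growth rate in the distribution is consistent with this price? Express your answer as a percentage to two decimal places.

P = D₀(1+g)/(r−g) ⇒ P(r−g) = D₀(1+g) ⇒ g(P+D₀) = P·r − D₀
g = (P·r − D₀)/(P + D₀) = ($484,889.41×0.08 − $26,600.00) / ($484,889.41 + $26,600.00) = 0.023835

2.38%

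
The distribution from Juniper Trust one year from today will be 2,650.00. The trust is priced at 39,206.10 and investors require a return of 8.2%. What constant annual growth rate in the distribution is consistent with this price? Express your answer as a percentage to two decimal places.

1.44%

P = D₁/(r−g) ⇒ g = r − D₁/P = 0.082 − 2,650.00/39,206.10 = 0.014408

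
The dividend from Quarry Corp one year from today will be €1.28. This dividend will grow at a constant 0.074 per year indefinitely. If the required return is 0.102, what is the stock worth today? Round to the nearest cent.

€45.71

Growing perpetuity: P = D₁ / (r − g) = €1.2800 / (0.102 − 0.074) = €45.71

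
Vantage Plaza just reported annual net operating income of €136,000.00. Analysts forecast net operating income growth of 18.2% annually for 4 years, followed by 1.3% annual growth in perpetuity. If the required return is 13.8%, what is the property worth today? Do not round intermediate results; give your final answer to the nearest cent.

D_1 = 160752.00000
D_2 = 190008.86400
D_3 = 224590.47725
D_4 = 265465.94411
Terminal value at year 4: TV = D_4×(1+g_2)/(r−g_2) = 268917.00138/0.125 = 2151336.01104
P_0 = D_1/(1+r)^1 + D_2/(1+r)^2 + D_3/(1+r)^3 + D_4/(1+r)^4 + TV/(1+r)^4
    = 141258.34798 + 146720.00642 + 152392.83620 + 158285.00210 + 1282741.65699 = 1881397.84969

€1881397.85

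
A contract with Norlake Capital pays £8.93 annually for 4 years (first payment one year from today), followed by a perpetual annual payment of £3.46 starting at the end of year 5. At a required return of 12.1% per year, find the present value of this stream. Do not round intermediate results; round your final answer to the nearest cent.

PV of 4-year annuity: £8.93 × [1 − (1+0.121)^−4] / 0.121 = 27.06650
Perpetuity value at year 4: £3.46 / 0.121 = 28.59504
PV of perpetuity: 28.59504 / (1+0.121)^4 = 18.10791
Total PV = 27.06650 + 18.10791 = 45.17441

£45.17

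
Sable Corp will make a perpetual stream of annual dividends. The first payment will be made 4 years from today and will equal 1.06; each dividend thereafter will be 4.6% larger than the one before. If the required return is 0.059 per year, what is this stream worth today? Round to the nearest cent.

68.66

Value at end of year 3: C₁ / (r − g) = 1.06 / (0.059 − 0.046) = 81.5385
Discount to today: PV = 81.5385 / (1 + 0.059)^3 = 81.5385 / 1.187648 = 68.66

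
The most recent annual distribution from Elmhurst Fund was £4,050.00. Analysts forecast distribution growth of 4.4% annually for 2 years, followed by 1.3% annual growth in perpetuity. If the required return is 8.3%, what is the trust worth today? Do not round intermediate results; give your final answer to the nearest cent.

£62131.84

D_1 = 4228.20000
D_2 = 4414.24080
Terminal value at year 2: TV = D_2×(1+g_2)/(r−g_2) = 4471.62593/0.07 = 63880.37043
P_0 = D_1/(1+r)^1 + D_2/(1+r)^2 + TV/(1+r)^2
    = 3904.15512 + 3763.56228 + 54464.12272 = 62131.84013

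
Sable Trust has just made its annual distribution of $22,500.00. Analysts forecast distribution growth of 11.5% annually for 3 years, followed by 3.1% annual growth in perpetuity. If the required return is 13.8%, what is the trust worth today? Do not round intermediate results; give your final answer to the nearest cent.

$268725.95

D_1 = 25087.50000
D_2 = 27972.56250
D_3 = 31189.40719
Terminal value at year 3: TV = D_3×(1+g_2)/(r−g_2) = 32156.27881/0.107 = 300525.97019
P_0 = D_1/(1+r)^1 + D_2/(1+r)^2 + D_3/(1+r)^3 + TV/(1+r)^3
    = 22045.25483 + 21599.70047 + 21163.15117 + 203917.83975 = 268725.94622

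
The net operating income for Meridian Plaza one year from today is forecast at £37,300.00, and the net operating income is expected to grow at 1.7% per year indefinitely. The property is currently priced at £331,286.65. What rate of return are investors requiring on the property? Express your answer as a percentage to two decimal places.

12.96%

P = D₁/(r − g) ⇒ r = D₁/P + g = £37,300.0000/£331,286.65 + 0.017 = 0.112591 + 0.017 = 0.129591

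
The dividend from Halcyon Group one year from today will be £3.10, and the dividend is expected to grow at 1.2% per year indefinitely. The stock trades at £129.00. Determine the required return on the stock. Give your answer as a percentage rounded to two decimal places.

P = D₁/(r − g) ⇒ r = D₁/P + g = £3.1000/£129.00 + 0.012 = 0.024031 + 0.012 = 0.036031

3.60%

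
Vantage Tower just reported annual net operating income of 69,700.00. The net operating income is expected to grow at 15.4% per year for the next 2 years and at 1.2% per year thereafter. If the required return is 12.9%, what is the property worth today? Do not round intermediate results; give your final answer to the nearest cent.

D_1 = 80433.80000
D_2 = 92820.60520
Terminal value at year 2: TV = D_2×(1+g_2)/(r−g_2) = 93934.45246/0.117 = 802858.56805
P_0 = D_1/(1+r)^1 + D_2/(1+r)^2 + TV/(1+r)^2
    = 71243.40124 + 72820.97877 + 629870.34628 = 773934.72629

773934.73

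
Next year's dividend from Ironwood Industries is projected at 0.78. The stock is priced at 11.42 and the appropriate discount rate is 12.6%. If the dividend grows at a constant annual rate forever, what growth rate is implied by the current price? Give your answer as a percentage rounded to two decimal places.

5.77%

P = D₁/(r−g) ⇒ g = r − D₁/P = 0.126 − 0.78/11.42 = 0.057699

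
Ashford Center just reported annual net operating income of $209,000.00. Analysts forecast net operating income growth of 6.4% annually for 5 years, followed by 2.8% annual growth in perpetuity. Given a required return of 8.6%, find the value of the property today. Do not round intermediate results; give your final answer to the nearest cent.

$4327213.22

D_1 = 222376.00000
D_2 = 236608.06400
D_3 = 251750.98010
D_4 = 267863.04282
D_5 = 285006.27756
Terminal value at year 5: TV = D_5×(1+g_2)/(r−g_2) = 292986.45333/0.058 = 5051490.57473
P_0 = D_1/(1+r)^1 + D_2/(1+r)^2 + D_3/(1+r)^3 + D_4/(1+r)^4 + D_5/(1+r)^5 + TV/(1+r)^5
    = 204766.11418 + 200617.99769 + 196553.91302 + 192572.15788 + 188671.06444 + 3344031.96969 = 4327213.21689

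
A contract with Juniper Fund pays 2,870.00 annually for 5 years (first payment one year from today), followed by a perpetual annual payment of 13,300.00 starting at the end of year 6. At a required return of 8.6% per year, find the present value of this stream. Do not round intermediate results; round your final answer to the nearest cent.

PV of 5-year annuity: 2,870.00 × [1 − (1+0.086)^−5] / 0.086 = 11280.12941
Perpetuity value at year 5: 13,300.00 / 0.086 = 154651.16279
PV of perpetuity: 154651.16279 / (1+0.086)^5 = 102377.39235
Total PV = 11280.12941 + 102377.39235 = 113657.52176

113657.52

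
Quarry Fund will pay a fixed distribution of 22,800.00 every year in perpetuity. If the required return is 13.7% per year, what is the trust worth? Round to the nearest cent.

Level perpetuity: PV = C / r = 22,800.00 / 0.137 = 166,423.36

166423.36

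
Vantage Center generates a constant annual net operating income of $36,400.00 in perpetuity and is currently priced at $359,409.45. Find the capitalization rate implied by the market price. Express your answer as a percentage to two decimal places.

P = C/r ⇒ r = C/P = $36,400.00/$359,409.45 = 0.101277

10.13%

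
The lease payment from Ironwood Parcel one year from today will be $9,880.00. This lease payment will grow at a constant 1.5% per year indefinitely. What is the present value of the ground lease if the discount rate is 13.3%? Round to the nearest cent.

Growing perpetuity: P = D₁ / (r − g) = $9,880.0000 / (0.133 − 0.015) = $83,728.81

$83728.81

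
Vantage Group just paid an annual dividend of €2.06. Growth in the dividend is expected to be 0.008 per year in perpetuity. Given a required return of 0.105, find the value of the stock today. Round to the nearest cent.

D₁ = D₀ × (1 + g) = €2.06 × 1.008 = €2.0765
Growing perpetuity: P = D₁ / (r − g) = €2.0765 / (0.105 − 0.008) = €21.41

€21.41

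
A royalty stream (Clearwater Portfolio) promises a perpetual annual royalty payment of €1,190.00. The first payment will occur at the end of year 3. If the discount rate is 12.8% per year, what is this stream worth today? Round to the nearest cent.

Value at end of year 2: C / r = €1,190.00 / 0.128 = €9,296.8750
Discount to today: PV = €9,296.8750 / (1 + 0.128)^2 = €9,296.8750 / 1.272384 = €7,306.66

€7306.66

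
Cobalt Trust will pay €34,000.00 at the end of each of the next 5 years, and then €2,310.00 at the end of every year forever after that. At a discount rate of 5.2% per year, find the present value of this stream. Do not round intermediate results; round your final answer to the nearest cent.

€180868.96

PV of 5-year annuity: €34,000.00 × [1 − (1+0.052)^−5] / 0.052 = 146391.92700
Perpetuity value at year 5: €2,310.00 / 0.052 = 44423.07692
PV of perpetuity: 44423.07692 / (1+0.052)^5 = 34477.03718
Total PV = 146391.92700 + 34477.03718 = 180868.96418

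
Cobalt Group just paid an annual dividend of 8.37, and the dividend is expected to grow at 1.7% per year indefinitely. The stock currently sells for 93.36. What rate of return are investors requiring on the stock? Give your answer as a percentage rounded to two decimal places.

10.82%

D₁ = 8.37 × 1.017 = 8.5123
P = D₁/(r − g) ⇒ r = D₁/P + g = 8.5123/93.36 + 0.017 = 0.091177 + 0.017 = 0.108177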